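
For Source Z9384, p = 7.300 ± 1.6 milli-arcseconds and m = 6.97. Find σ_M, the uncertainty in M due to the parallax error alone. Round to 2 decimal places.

M = m − 5 log₁₀ d + 5 = m + 5 log₁₀ p + 5, so ∂M/∂p = 5/(p ln 10).
σ_M = (5/ln 10) · (σ_p/p) = 2.1715 × 1.6/7.300 = 2.1715 × 0.21918 = 0.47595.

σ_M = 0.48 mag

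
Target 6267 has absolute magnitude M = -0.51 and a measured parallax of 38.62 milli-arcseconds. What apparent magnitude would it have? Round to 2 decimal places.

m = 1.56

d = 1/p = 1/0.03862″ = 25.893 pc.
m − M = 5 log₁₀ d − 5 = 5 log₁₀(25.893) − 5 = 7.0659 − 5 = 2.0659.
m = M + (m − M) = -0.51 + 2.0659 = 1.56.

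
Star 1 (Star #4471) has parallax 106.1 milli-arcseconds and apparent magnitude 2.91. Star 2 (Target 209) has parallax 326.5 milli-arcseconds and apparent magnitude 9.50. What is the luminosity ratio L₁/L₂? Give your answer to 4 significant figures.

d₁ = 1/p₁ = 1/0.1061″ = 9.4251 pc; d₂ = 1/p₂ = 1/0.3265″ = 3.0628 pc.
M₁ = m₁ − 5 log₁₀ d₁ + 5 = 2.91 − 4.8714 + 5 = 3.0386.
M₂ = 9.50 − 2.4306 + 5 = 12.0694.
L₁/L₂ = 10^(0.4(M₂ − M₁)) = 10^(0.4 × 9.0308) = 10^3.61232 = 4095.6.

L₁/L₂ = 4096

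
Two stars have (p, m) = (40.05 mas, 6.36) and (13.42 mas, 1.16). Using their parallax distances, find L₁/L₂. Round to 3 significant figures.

d₁ = 1/p₁ = 1/0.04005″ = 24.969 pc; d₂ = 1/p₂ = 1/0.01342″ = 74.516 pc.
M₁ = m₁ − 5 log₁₀ d₁ + 5 = 6.36 − 6.9870 + 5 = 4.3730.
M₂ = 1.16 − 9.3612 + 5 = -3.2012.
L₁/L₂ = 10^(0.4(M₂ − M₁)) = 10^(0.4 × (-7.5742)) = 10^(-3.02968) = 0.00093394.

L₁/L₂ = 0.000934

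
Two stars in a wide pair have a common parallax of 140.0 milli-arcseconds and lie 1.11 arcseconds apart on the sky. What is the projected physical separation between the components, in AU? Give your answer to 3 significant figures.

7.93 AU

d = 1/p = 1/0.1400″ = 7.1429 pc.
At distance d (pc), an angle of θ arcsec spans θ·d AU: s = 1.11 × 7.1429 = 7.9286 AU.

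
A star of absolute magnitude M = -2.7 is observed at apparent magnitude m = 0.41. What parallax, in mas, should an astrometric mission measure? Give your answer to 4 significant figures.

23.88 mas

m − M = 0.41 − (-2.7) = 3.11.
d = 10^((m−M)/5 + 1) = 10^1.622 = 41.879 pc.
p = 1/d = 1/41.879 = 0.023878 arcsec = 23.878 mas.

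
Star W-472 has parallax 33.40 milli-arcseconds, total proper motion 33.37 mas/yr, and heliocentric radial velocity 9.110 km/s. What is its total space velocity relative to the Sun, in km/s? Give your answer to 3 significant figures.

d = 1/p = 1/0.03340″ = 29.94 pc.
μ = 33.37 mas/yr = 0.03337 ″/yr.
v_t = 4.740 μ d = 4.740 × 0.03337 × 29.94 = 4.7357 km/s.
v = √(v_r² + v_t²) = √(9.110² + 4.7357²) = √105.419 = 10.267 km/s.

10.3 km/s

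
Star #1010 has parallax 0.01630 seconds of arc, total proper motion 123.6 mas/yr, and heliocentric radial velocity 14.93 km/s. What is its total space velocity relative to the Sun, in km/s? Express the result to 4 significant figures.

d = 1/p = 1/0.01630″ = 61.35 pc.
μ = 123.6 mas/yr = 0.1236 ″/yr.
v_t = 4.740 μ d = 4.740 × 0.1236 × 61.35 = 35.943 km/s.
v = √(v_r² + v_t²) = √(14.93² + 35.943²) = √1514.8 = 38.92 km/s.

38.92 km/s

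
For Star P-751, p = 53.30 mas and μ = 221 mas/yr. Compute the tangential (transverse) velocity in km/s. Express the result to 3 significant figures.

19.7 km/s

d = 1/p = 1/0.05330″ = 18.762 pc.
μ = 221 mas/yr = 0.221 ″/yr.
v_t = 4.74 × μ × d = 4.74 × 0.221 × 18.762 = 19.654 km/s.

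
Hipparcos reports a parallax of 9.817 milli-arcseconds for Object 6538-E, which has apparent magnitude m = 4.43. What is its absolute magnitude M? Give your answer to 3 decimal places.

M = -0.610

d = 1/p = 1/0.009817″ = 101.86 pc.
m − M = 5 log₁₀(101.86) − 5 = 10.0400 − 5 = 5.0400.
M = m − (m − M) = 4.43 − 5.0400 = -0.610.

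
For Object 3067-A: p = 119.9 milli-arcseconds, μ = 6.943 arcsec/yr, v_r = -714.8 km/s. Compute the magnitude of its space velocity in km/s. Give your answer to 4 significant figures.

d = 1/p = 1/0.1199″ = 8.3403 pc.
v_t = 4.740 μ d = 4.740 × 6.943 × 8.3403 = 274.48 km/s.
v = √(v_r² + v_t²) = √((-714.8)² + 274.48²) = √586278 = 765.69 km/s.

765.7 km/s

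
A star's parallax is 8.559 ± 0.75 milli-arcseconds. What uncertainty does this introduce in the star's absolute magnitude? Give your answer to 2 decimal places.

σ_M = 0.19 mag

M = m − 5 log₁₀ d + 5 = m + 5 log₁₀ p + 5, so ∂M/∂p = 5/(p ln 10).
σ_M = (5/ln 10) · (σ_p/p) = 2.1715 × 0.75/8.559 = 2.1715 × 0.087627 = 0.19028.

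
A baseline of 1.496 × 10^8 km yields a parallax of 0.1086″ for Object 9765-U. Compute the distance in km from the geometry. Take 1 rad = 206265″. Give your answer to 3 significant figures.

2.84 × 10^14 km

θ = 0.1086″ = 0.1086/206265 = 5.2651 × 10^-7 rad.
d = B/θ = (1.496 × 10^8) / (5.2651 × 10^-7) = 2.8414 × 10^14 km.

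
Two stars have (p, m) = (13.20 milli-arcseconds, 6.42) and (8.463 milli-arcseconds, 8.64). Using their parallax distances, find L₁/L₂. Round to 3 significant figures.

L₁/L₂ = 3.18

d₁ = 1/p₁ = 1/0.01320″ = 75.758 pc; d₂ = 1/p₂ = 1/0.008463″ = 118.16 pc.
M₁ = m₁ − 5 log₁₀ d₁ + 5 = 6.42 − 9.3971 + 5 = 2.0229.
M₂ = 8.64 − 10.3624 + 5 = 3.2776.
L₁/L₂ = 10^(0.4(M₂ − M₁)) = 10^(0.4 × 1.2547) = 10^0.50188 = 3.176.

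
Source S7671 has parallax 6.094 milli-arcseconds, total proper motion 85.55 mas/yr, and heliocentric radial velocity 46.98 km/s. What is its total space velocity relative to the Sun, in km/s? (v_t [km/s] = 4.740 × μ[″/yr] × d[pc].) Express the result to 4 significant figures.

d = 1/p = 1/0.006094″ = 164.1 pc.
μ = 85.55 mas/yr = 0.08555 ″/yr.
v_t = 4.740 μ d = 4.740 × 0.08555 × 164.1 = 66.544 km/s.
v = √(v_r² + v_t²) = √(46.98² + 66.544²) = √6635.22 = 81.457 km/s.

81.46 km/s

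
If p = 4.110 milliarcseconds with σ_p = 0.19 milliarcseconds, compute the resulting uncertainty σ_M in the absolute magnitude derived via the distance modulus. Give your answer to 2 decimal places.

σ_M = 0.10 mag

M = m − 5 log₁₀ d + 5 = m + 5 log₁₀ p + 5, so ∂M/∂p = 5/(p ln 10).
σ_M = (5/ln 10) · (σ_p/p) = 2.1715 × 0.19/4.110 = 2.1715 × 0.046229 = 0.10039.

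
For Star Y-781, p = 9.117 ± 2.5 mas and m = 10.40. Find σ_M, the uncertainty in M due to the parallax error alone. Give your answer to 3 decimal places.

σ_M = 0.595 mag

M = m − 5 log₁₀ d + 5 = m + 5 log₁₀ p + 5, so ∂M/∂p = 5/(p ln 10).
σ_M = (5/ln 10) · (σ_p/p) = 2.1715 × 2.5/9.117 = 2.1715 × 0.27421 = 0.59545.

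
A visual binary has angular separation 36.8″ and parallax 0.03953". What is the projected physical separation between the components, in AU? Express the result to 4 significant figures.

d = 1/p = 1/0.03953″ = 25.297 pc.
At distance d (pc), an angle of θ arcsec spans θ·d AU: s = 36.8 × 25.297 = 930.93 AU.

930.9 AU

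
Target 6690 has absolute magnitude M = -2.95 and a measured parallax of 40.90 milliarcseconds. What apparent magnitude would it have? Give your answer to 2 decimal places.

m = -1.01

d = 1/p = 1/0.04090″ = 24.45 pc.
m − M = 5 log₁₀ d − 5 = 5 log₁₀(24.45) − 5 = 6.9414 − 5 = 1.9414.
m = M + (m − M) = -2.95 + 1.9414 = -1.01.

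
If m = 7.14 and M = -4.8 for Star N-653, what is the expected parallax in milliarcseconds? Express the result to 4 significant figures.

m − M = 7.14 − (-4.8) = 11.94.
d = 10^((m−M)/5 + 1) = 10^3.388 = 2443.4 pc.
p = 1/d = 1/2443.4 = 0.00040927 arcsec = 0.40927 mas.

0.4093 mas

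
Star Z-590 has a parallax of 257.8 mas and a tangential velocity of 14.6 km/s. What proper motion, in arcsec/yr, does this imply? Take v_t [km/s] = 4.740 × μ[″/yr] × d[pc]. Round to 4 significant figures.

0.7941 arcsec/yr

d = 1/p = 1/0.2578″ = 3.879 pc.
μ = v_t / (4.74 d) = 14.6 / (4.74 × 3.879) = 14.6 / 18.386 = 0.79408 ″/yr.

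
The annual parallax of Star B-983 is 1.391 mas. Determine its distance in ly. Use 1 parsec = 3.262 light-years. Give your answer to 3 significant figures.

p = 1.391 mas = 0.001391 arcsec.
d = 1/p = 1/0.001391 = 718.91 pc.
In light-years: 718.91 × 3.262 = 2345.1 ly.

2350 ly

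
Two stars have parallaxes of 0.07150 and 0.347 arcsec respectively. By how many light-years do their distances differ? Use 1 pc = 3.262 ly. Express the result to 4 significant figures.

d_A = 1/0.07150″ = 13.986 pc; d_B = 1/0.3470″ = 2.8818 pc.
|d_B − d_A| = |2.8818 − 13.986| = 11.104 pc = 11.104 × 3.262 ly = 36.221 ly.

36.22 ly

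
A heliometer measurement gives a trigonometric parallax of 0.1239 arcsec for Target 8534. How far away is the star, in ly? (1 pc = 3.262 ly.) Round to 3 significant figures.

d = 1/p = 1/0.1239 = 8.071 pc.
In light-years: 8.071 × 3.262 = 26.328 ly.

26.3 ly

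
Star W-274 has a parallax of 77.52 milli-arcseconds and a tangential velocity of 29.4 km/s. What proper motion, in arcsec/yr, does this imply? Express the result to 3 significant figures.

d = 1/p = 1/0.07752″ = 12.9 pc.
μ = v_t / (4.74 d) = 29.4 / (4.74 × 12.9) = 29.4 / 61.146 = 0.48082 ″/yr.

0.481 arcsec/yr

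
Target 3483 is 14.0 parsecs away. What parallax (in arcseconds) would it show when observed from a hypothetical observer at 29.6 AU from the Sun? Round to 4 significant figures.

p (arcsec) = B (AU) / d (pc).
p = 29.6 / 14.0 = 2.1143 arcsec.

2.114 arcsec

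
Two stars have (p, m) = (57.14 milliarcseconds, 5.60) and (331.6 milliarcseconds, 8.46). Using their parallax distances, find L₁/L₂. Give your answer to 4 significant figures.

d₁ = 1/p₁ = 1/0.05714″ = 17.501 pc; d₂ = 1/p₂ = 1/0.3316″ = 3.0157 pc.
M₁ = m₁ − 5 log₁₀ d₁ + 5 = 5.60 − 6.2153 + 5 = 4.3847.
M₂ = 8.46 − 2.3969 + 5 = 11.0631.
L₁/L₂ = 10^(0.4(M₂ − M₁)) = 10^(0.4 × 6.6784) = 10^2.67136 = 469.2.

L₁/L₂ = 469.2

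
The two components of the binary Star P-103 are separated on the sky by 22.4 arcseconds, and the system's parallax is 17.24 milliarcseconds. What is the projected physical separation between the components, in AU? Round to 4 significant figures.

1299 AU

d = 1/p = 1/0.01724″ = 58.005 pc.
At distance d (pc), an angle of θ arcsec spans θ·d AU: s = 22.4 × 58.005 = 1299.3 AU.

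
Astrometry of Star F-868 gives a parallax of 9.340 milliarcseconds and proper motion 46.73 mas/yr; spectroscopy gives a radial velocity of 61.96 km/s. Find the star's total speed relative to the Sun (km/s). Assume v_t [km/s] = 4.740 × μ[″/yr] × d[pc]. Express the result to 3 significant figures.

d = 1/p = 1/0.009340″ = 107.07 pc.
μ = 46.73 mas/yr = 0.04673 ″/yr.
v_t = 4.740 μ d = 4.740 × 0.04673 × 107.07 = 23.716 km/s.
v = √(v_r² + v_t²) = √(61.96² + 23.716²) = √4401.49 = 66.344 km/s.

66.3 km/s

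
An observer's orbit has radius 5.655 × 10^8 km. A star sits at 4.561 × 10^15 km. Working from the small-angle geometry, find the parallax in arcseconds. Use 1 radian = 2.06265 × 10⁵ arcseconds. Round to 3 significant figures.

0.0256 arcsec

θ ≈ B/d = (5.655 × 10^8) / (4.561 × 10^15) = 1.2399 × 10^-7 rad.
In arcseconds: 1.2399 × 10^-7 × 206265 = 0.025575″.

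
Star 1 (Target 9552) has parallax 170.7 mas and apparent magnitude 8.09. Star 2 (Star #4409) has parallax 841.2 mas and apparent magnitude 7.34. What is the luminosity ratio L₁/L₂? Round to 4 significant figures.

L₁/L₂ = 12.17

d₁ = 1/p₁ = 1/0.1707″ = 5.8582 pc; d₂ = 1/p₂ = 1/0.8412″ = 1.1888 pc.
M₁ = m₁ − 5 log₁₀ d₁ + 5 = 8.09 − 3.8388 + 5 = 9.2512.
M₂ = 7.34 − 0.3755 + 5 = 11.9645.
L₁/L₂ = 10^(0.4(M₂ − M₁)) = 10^(0.4 × 2.7133) = 10^1.08532 = 12.171.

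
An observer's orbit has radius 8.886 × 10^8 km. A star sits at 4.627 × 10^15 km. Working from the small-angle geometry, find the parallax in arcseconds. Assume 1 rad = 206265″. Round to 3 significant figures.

θ ≈ B/d = (8.886 × 10^8) / (4.627 × 10^15) = 1.9205 × 10^-7 rad.
In arcseconds: 1.9205 × 10^-7 × 206265 = 0.039613″.

0.0396 arcsec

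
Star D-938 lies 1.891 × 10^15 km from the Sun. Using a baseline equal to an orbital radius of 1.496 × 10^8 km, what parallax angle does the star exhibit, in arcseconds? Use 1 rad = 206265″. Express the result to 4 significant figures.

θ ≈ B/d = (1.496 × 10^8) / (1.891 × 10^15) = 7.9112 × 10^-8 rad.
In arcseconds: 7.9112 × 10^-8 × 206265 = 0.016318″.

0.01632 arcsec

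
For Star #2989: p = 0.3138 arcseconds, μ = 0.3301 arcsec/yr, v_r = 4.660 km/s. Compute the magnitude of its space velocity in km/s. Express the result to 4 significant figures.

6.825 km/s

d = 1/p = 1/0.3138″ = 3.1867 pc.
v_t = 4.740 μ d = 4.740 × 0.3301 × 3.1867 = 4.9861 km/s.
v = √(v_r² + v_t²) = √(4.660² + 4.9861²) = √46.5768 = 6.8247 km/s.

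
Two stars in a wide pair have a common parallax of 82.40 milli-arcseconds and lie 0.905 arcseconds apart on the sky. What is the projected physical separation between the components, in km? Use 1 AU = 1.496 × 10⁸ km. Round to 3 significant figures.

1.64 × 10^9 km

d = 1/p = 1/0.08240″ = 12.136 pc.
At distance d (pc), an angle of θ arcsec spans θ·d AU: s = 0.905 × 12.136 = 10.983 AU.
= 10.983 × 1.496 × 10⁸ km = 1.6431 × 10^9 km.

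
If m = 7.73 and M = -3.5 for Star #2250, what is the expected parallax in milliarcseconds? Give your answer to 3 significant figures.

0.568 mas

m − M = 7.73 − (-3.5) = 11.23.
d = 10^((m−M)/5 + 1) = 10^3.246 = 1762 pc.
p = 1/d = 1/1762 = 0.00056754 arcsec = 0.56754 mas.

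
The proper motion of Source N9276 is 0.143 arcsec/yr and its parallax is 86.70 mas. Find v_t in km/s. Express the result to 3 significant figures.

7.82 km/s

d = 1/p = 1/0.08670″ = 11.534 pc.
v_t = 4.74 × μ × d = 4.74 × 0.143 × 11.534 = 7.818 km/s.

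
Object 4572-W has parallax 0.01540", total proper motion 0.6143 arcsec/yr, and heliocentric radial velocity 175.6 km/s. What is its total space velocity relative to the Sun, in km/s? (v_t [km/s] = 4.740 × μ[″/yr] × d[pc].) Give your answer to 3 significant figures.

258 km/s

d = 1/p = 1/0.01540″ = 64.935 pc.
v_t = 4.740 μ d = 4.740 × 0.6143 × 64.935 = 189.08 km/s.
v = √(v_r² + v_t²) = √(175.6² + 189.08²) = √66586.6 = 258.04 km/s.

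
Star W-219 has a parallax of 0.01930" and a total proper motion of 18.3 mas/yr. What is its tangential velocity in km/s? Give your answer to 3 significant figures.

d = 1/p = 1/0.01930″ = 51.813 pc.
μ = 18.3 mas/yr = 0.0183 ″/yr.
v_t = 4.74 × μ × d = 4.74 × 0.0183 × 51.813 = 4.4944 km/s.

4.49 km/s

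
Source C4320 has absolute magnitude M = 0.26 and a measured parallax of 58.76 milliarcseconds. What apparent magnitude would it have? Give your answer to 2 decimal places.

m = 1.41

d = 1/p = 1/0.05876″ = 17.018 pc.
m − M = 5 log₁₀ d − 5 = 5 log₁₀(17.018) − 5 = 6.1545 − 5 = 1.1545.
m = M + (m − M) = 0.26 + 1.1545 = 1.41.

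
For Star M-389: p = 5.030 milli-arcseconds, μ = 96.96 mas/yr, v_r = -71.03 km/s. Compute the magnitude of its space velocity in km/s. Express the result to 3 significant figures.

d = 1/p = 1/0.005030″ = 198.81 pc.
μ = 96.96 mas/yr = 0.09696 ″/yr.
v_t = 4.740 μ d = 4.740 × 0.09696 × 198.81 = 91.371 km/s.
v = √(v_r² + v_t²) = √((-71.03)² + 91.371²) = √13393.9 = 115.73 km/s.

116 km/s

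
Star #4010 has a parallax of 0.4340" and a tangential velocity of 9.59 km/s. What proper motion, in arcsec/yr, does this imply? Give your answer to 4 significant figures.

d = 1/p = 1/0.4340″ = 2.3041 pc.
μ = v_t / (4.74 d) = 9.59 / (4.74 × 2.3041) = 9.59 / 10.921 = 0.87812 ″/yr.

0.8781 arcsec/yr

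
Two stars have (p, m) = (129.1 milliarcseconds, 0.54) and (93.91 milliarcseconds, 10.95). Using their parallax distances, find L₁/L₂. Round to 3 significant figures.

L₁/L₂ = 7720

d₁ = 1/p₁ = 1/0.1291″ = 7.7459 pc; d₂ = 1/p₂ = 1/0.09391″ = 10.648 pc.
M₁ = m₁ − 5 log₁₀ d₁ + 5 = 0.54 − 4.4454 + 5 = 1.0946.
M₂ = 10.95 − 5.1363 + 5 = 10.8137.
L₁/L₂ = 10^(0.4(M₂ − M₁)) = 10^(0.4 × 9.7191) = 10^3.88764 = 7720.4.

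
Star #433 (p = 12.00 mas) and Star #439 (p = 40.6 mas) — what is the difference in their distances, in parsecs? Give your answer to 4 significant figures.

58.70 pc

d_A = 1/0.01200″ = 83.333 pc; d_B = 1/0.04060″ = 24.631 pc.
|d_B − d_A| = |24.631 − 83.333| = 58.702 pc.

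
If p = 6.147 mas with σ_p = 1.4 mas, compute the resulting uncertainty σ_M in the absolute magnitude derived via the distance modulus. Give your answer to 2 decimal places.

M = m − 5 log₁₀ d + 5 = m + 5 log₁₀ p + 5, so ∂M/∂p = 5/(p ln 10).
σ_M = (5/ln 10) · (σ_p/p) = 2.1715 × 1.4/6.147 = 2.1715 × 0.22775 = 0.49456.

σ_M = 0.49 mag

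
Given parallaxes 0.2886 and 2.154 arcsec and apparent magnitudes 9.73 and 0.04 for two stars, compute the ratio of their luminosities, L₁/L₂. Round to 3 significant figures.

d₁ = 1/p₁ = 1/0.2886″ = 3.465 pc; d₂ = 1/p₂ = 1/2.154″ = 0.46425 pc.
M₁ = m₁ − 5 log₁₀ d₁ + 5 = 9.73 − 2.6985 + 5 = 12.0315.
M₂ = 0.04 − (-1.6662) + 5 = 6.7062.
L₁/L₂ = 10^(0.4(M₂ − M₁)) = 10^(0.4 × (-5.3253)) = 10^(-2.13012) = 0.0074111.

L₁/L₂ = 0.00741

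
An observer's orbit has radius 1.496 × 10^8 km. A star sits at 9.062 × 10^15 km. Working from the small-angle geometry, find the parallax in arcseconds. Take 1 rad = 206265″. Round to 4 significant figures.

θ ≈ B/d = (1.496 × 10^8) / (9.062 × 10^15) = 1.6508 × 10^-8 rad.
In arcseconds: 1.6508 × 10^-8 × 206265 = 0.003405″.

0.003405 arcsec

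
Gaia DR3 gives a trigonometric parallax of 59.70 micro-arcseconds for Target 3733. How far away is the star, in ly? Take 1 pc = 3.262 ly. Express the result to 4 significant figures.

54640 ly

p = 59.70 micro-arcseconds = 0.00005970 arcsec.
d = 1/p = 1/0.00005970 = 16750 pc.
In light-years: 16750 × 3.262 = 54639 ly.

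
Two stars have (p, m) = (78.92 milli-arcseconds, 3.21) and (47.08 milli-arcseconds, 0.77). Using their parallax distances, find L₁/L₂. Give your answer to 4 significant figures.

L₁/L₂ = 0.03761

d₁ = 1/p₁ = 1/0.07892″ = 12.671 pc; d₂ = 1/p₂ = 1/0.04708″ = 21.24 pc.
M₁ = m₁ − 5 log₁₀ d₁ + 5 = 3.21 − 5.5141 + 5 = 2.6959.
M₂ = 0.77 − 6.6358 + 5 = -0.8658.
L₁/L₂ = 10^(0.4(M₂ − M₁)) = 10^(0.4 × (-3.5617)) = 10^(-1.42468) = 0.037611.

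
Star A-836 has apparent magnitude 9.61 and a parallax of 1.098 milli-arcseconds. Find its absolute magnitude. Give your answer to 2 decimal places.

M = -0.19

d = 1/p = 1/0.001098″ = 910.75 pc.
m − M = 5 log₁₀(910.75) − 5 = 14.7970 − 5 = 9.7970.
M = m − (m − M) = 9.61 − 9.7970 = -0.19.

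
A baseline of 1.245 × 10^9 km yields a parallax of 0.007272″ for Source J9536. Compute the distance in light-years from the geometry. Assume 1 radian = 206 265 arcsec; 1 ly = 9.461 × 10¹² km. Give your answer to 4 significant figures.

3733 ly

θ = 0.007272″ = 0.007272/206265 = 3.5256 × 10^-8 rad.
d = B/θ = (1.245 × 10^9) / (3.5256 × 10^-8) = 3.5313 × 10^16 km = (3.5313 × 10^16) / (9.461 × 10^12) ly = 3732.5 ly.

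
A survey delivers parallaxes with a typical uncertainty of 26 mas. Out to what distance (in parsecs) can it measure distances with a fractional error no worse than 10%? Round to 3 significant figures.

3.85 pc

σ_d/d = σ_p/p, so the condition is σ_p/p ≤ 0.10, i.e. p ≥ σ_p/0.10.
p_min = 26/0.10 = 260 mas = 0.26 arcsec.
d_max = 1/p_min = 1/0.26 = 3.8462 pc.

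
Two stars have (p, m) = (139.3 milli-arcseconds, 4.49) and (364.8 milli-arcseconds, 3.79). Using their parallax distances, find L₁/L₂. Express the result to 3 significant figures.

L₁/L₂ = 3.60

d₁ = 1/p₁ = 1/0.1393″ = 7.1788 pc; d₂ = 1/p₂ = 1/0.3648″ = 2.7412 pc.
M₁ = m₁ − 5 log₁₀ d₁ + 5 = 4.49 − 4.2803 + 5 = 5.2097.
M₂ = 3.79 − 2.1897 + 5 = 6.6003.
L₁/L₂ = 10^(0.4(M₂ − M₁)) = 10^(0.4 × 1.3906) = 10^0.55624 = 3.5995.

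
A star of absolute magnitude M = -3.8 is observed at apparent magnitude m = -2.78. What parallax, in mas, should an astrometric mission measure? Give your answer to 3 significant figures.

m − M = -2.78 − (-3.8) = 1.02.
d = 10^((m−M)/5 + 1) = 10^1.204 = 15.996 pc.
p = 1/d = 1/15.996 = 0.062516 arcsec = 62.516 mas.

62.5 mas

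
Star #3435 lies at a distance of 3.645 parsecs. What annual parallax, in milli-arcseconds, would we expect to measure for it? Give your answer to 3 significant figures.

p = 1/d = 1/3.645 = 0.27435 arcsec.
= 0.27435 × 1000 = 274.35 mas.

274 mas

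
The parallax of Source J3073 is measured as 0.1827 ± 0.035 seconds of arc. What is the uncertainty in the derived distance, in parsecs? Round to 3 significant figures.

d = 1/p, so σ_d = σ_p / p².
σ_d = 0.0350 / (0.1827)² = 0.0350 / 0.033379 = 1.0486 pc.

1.05 pc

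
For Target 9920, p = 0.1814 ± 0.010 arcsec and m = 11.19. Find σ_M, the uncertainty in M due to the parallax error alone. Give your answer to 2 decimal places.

σ_M = 0.12 mag

M = m − 5 log₁₀ d + 5 = m + 5 log₁₀ p + 5, so ∂M/∂p = 5/(p ln 10).
σ_M = (5/ln 10) · (σ_p/p) = 2.1715 × 0.010/0.1814 = 2.1715 × 0.055127 = 0.11971.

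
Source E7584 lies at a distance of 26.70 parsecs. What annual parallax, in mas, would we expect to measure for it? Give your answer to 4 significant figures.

37.45 mas

p = 1/d = 1/26.7 = 0.037453 arcsec.
= 0.037453 × 1000 = 37.453 mas.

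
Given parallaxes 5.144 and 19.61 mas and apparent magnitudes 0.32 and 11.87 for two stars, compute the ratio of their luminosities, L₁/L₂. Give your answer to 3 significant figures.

L₁/L₂ = 606000

d₁ = 1/p₁ = 1/0.005144″ = 194.4 pc; d₂ = 1/p₂ = 1/0.01961″ = 50.994 pc.
M₁ = m₁ − 5 log₁₀ d₁ + 5 = 0.32 − 11.4435 + 5 = -6.1235.
M₂ = 11.87 − 8.5376 + 5 = 8.3324.
L₁/L₂ = 10^(0.4(M₂ − M₁)) = 10^(0.4 × 14.4559) = 10^5.78236 = 6.0584 × 10^5.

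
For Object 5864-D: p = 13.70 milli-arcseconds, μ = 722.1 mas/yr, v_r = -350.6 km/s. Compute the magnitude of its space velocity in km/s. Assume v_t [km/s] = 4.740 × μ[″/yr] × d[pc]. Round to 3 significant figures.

d = 1/p = 1/0.01370″ = 72.993 pc.
μ = 722.1 mas/yr = 0.7221 ″/yr.
v_t = 4.740 μ d = 4.740 × 0.7221 × 72.993 = 249.84 km/s.
v = √(v_r² + v_t²) = √((-350.6)² + 249.84²) = √185340 = 430.51 km/s.

431 km/s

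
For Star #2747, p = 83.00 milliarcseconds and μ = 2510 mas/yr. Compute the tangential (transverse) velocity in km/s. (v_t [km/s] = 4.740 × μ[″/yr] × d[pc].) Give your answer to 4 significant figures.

d = 1/p = 1/0.08300″ = 12.048 pc.
μ = 2510 mas/yr = 2.51 ″/yr.
v_t = 4.74 × μ × d = 4.74 × 2.51 × 12.048 = 143.34 km/s.

143.3 km/s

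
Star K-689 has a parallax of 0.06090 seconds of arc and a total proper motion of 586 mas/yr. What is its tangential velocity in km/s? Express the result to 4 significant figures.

d = 1/p = 1/0.06090″ = 16.42 pc.
μ = 586 mas/yr = 0.586 ″/yr.
v_t = 4.74 × μ × d = 4.74 × 0.586 × 16.42 = 45.609 km/s.

45.61 km/s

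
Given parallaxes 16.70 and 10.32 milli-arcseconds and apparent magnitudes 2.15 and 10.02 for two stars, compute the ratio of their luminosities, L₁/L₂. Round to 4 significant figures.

L₁/L₂ = 536.9

d₁ = 1/p₁ = 1/0.01670″ = 59.88 pc; d₂ = 1/p₂ = 1/0.01032″ = 96.899 pc.
M₁ = m₁ − 5 log₁₀ d₁ + 5 = 2.15 − 8.8864 + 5 = -1.7364.
M₂ = 10.02 − 9.9316 + 5 = 5.0884.
L₁/L₂ = 10^(0.4(M₂ − M₁)) = 10^(0.4 × 6.8248) = 10^2.72992 = 536.93.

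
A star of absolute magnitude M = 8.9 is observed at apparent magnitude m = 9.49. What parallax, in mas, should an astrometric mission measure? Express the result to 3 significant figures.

m − M = 9.49 − 8.9 = 0.59.
d = 10^((m−M)/5 + 1) = 10^1.118 = 13.122 pc.
p = 1/d = 1/13.122 = 0.076208 arcsec = 76.208 mas.

76.2 mas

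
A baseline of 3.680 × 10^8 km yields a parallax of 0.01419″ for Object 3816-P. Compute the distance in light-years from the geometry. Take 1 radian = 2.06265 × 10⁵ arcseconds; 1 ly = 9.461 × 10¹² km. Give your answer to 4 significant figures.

565.4 ly

θ = 0.01419″ = 0.01419/206265 = 6.8795 × 10^-8 rad.
d = B/θ = (3.680 × 10^8) / (6.8795 × 10^-8) = 5.3492 × 10^15 km = (5.3492 × 10^15) / (9.461 × 10^12) ly = 565.39 ly.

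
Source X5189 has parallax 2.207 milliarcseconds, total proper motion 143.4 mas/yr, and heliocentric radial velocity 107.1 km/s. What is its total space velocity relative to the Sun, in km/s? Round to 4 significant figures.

d = 1/p = 1/0.002207″ = 453.1 pc.
μ = 143.4 mas/yr = 0.1434 ″/yr.
v_t = 4.740 μ d = 4.740 × 0.1434 × 453.1 = 307.98 km/s.
v = √(v_r² + v_t²) = √(107.1² + 307.98²) = √106322 = 326.07 km/s.

326.1 km/s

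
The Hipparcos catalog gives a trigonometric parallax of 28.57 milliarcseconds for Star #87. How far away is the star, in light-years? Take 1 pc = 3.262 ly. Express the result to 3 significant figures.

114 light years

p = 28.57 milliarcseconds = 0.02857 arcsec.
d = 1/p = 1/0.02857 = 35.002 pc.
In light-years: 35.002 × 3.262 = 114.18 ly.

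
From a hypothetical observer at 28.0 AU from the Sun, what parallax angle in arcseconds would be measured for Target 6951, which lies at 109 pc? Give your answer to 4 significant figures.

0.2569 arcsec

p (arcsec) = B (AU) / d (pc).
p = 28.0 / 109 = 0.25688 arcsec.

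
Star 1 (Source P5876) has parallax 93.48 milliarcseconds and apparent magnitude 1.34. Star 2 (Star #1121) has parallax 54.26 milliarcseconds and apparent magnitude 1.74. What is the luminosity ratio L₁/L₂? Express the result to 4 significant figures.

L₁/L₂ = 0.4870

d₁ = 1/p₁ = 1/0.09348″ = 10.697 pc; d₂ = 1/p₂ = 1/0.05426″ = 18.43 pc.
M₁ = m₁ − 5 log₁₀ d₁ + 5 = 1.34 − 5.1463 + 5 = 1.1937.
M₂ = 1.74 − 6.3276 + 5 = 0.4124.
L₁/L₂ = 10^(0.4(M₂ − M₁)) = 10^(0.4 × (-0.7813)) = 10^(-0.31252) = 0.48695.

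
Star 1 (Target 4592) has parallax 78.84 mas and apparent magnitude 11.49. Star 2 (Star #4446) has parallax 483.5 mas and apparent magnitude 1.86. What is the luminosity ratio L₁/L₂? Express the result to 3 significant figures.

d₁ = 1/p₁ = 1/0.07884″ = 12.684 pc; d₂ = 1/p₂ = 1/0.4835″ = 2.0683 pc.
M₁ = m₁ − 5 log₁₀ d₁ + 5 = 11.49 − 5.5163 + 5 = 10.9737.
M₂ = 1.86 − 1.5781 + 5 = 5.2819.
L₁/L₂ = 10^(0.4(M₂ − M₁)) = 10^(0.4 × (-5.6918)) = 10^(-2.27672) = 0.0052879.

L₁/L₂ = 0.00529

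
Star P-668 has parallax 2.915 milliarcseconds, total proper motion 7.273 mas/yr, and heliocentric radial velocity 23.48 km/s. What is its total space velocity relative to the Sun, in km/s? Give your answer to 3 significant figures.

d = 1/p = 1/0.002915″ = 343.05 pc.
μ = 7.273 mas/yr = 0.007273 ″/yr.
v_t = 4.740 μ d = 4.740 × 0.007273 × 343.05 = 11.826 km/s.
v = √(v_r² + v_t²) = √(23.48² + 11.826²) = √691.165 = 26.29 km/s.

26.3 km/s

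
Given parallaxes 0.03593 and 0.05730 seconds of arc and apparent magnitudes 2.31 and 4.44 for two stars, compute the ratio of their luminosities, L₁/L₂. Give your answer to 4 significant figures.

L₁/L₂ = 18.09

d₁ = 1/p₁ = 1/0.03593″ = 27.832 pc; d₂ = 1/p₂ = 1/0.05730″ = 17.452 pc.
M₁ = m₁ − 5 log₁₀ d₁ + 5 = 2.31 − 7.2227 + 5 = 0.0873.
M₂ = 4.44 − 6.2092 + 5 = 3.2308.
L₁/L₂ = 10^(0.4(M₂ − M₁)) = 10^(0.4 × 3.1435) = 10^1.25740 = 18.088.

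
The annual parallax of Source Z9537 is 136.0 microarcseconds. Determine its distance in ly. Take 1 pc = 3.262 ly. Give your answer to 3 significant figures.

p = 136.0 microarcseconds = 0.0001360 arcsec.
d = 1/p = 1/0.0001360 = 7352.9 pc.
In light-years: 7352.9 × 3.262 = 23985 ly.

24000 ly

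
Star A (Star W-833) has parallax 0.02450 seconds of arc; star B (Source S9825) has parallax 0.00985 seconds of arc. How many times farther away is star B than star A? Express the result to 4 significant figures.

2.487

Since d = 1/p, d_B/d_A = p_A/p_B.
= 0.02450 / 0.00985 = 2.4873.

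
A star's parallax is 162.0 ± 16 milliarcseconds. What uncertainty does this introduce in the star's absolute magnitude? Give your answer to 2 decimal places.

σ_M = 0.21 mag

M = m − 5 log₁₀ d + 5 = m + 5 log₁₀ p + 5, so ∂M/∂p = 5/(p ln 10).
σ_M = (5/ln 10) · (σ_p/p) = 2.1715 × 16/162.0 = 2.1715 × 0.098765 = 0.21447.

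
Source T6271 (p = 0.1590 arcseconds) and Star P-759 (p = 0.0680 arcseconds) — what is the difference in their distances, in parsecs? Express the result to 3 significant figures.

8.42 pc

d_A = 1/0.1590″ = 6.2893 pc; d_B = 1/0.06800″ = 14.706 pc.
|d_B − d_A| = |14.706 − 6.2893| = 8.4167 pc.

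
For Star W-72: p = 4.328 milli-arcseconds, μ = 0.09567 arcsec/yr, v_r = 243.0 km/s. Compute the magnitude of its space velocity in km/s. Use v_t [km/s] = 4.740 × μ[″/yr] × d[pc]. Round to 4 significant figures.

d = 1/p = 1/0.004328″ = 231.05 pc.
v_t = 4.740 μ d = 4.740 × 0.09567 × 231.05 = 104.78 km/s.
v = √(v_r² + v_t²) = √(243.0² + 104.78²) = √70027.8 = 264.63 km/s.

264.6 km/s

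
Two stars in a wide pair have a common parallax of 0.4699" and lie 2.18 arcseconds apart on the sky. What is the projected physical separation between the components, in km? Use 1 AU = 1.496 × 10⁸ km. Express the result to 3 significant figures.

d = 1/p = 1/0.4699″ = 2.1281 pc.
At distance d (pc), an angle of θ arcsec spans θ·d AU: s = 2.18 × 2.1281 = 4.6393 AU.
= 4.6393 × 1.496 × 10⁸ km = 6.9404 × 10^8 km.

6.94 × 10^8 km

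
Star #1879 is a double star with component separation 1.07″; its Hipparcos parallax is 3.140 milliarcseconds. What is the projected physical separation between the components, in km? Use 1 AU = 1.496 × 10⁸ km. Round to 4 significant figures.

d = 1/p = 1/0.003140″ = 318.47 pc.
At distance d (pc), an angle of θ arcsec spans θ·d AU: s = 1.07 × 318.47 = 340.76 AU.
= 340.76 × 1.496 × 10⁸ km = 5.0978 × 10^10 km.

5.098 × 10^10 km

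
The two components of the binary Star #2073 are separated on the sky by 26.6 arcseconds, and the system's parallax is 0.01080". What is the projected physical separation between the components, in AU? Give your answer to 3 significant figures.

2460 AU

d = 1/p = 1/0.01080″ = 92.593 pc.
At distance d (pc), an angle of θ arcsec spans θ·d AU: s = 26.6 × 92.593 = 2463 AU.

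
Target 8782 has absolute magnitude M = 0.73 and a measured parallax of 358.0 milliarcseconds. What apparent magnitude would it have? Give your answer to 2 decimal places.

d = 1/p = 1/0.3580″ = 2.7933 pc.
m − M = 5 log₁₀ d − 5 = 5 log₁₀(2.7933) − 5 = 2.2306 − 5 = -2.7694.
m = M + (m − M) = 0.73 + (-2.7694) = -2.04.

m = -2.04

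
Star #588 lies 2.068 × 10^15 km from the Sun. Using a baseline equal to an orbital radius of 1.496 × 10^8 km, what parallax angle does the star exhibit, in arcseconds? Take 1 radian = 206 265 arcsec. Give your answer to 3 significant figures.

0.0149 arcsec

θ ≈ B/d = (1.496 × 10^8) / (2.068 × 10^15) = 7.2340 × 10^-8 rad.
In arcseconds: 7.2340 × 10^-8 × 206265 = 0.014921″.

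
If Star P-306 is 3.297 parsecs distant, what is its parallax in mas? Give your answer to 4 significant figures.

p = 1/d = 1/3.297 = 0.30331 arcsec.
= 0.30331 × 1000 = 303.31 mas.

303.3 mas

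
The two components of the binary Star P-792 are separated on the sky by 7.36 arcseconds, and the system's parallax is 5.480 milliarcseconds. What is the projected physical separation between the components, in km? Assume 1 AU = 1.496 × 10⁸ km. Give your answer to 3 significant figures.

2.01 × 10^11 km

d = 1/p = 1/0.005480″ = 182.48 pc.
At distance d (pc), an angle of θ arcsec spans θ·d AU: s = 7.36 × 182.48 = 1343.1 AU.
= 1343.1 × 1.496 × 10⁸ km = 2.0093 × 10^11 km.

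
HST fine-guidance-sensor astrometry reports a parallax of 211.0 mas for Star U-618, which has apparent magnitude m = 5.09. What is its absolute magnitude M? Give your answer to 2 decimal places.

d = 1/p = 1/0.2110″ = 4.7393 pc.
m − M = 5 log₁₀(4.7393) − 5 = 3.3786 − 5 = -1.6214.
M = m − (m − M) = 5.09 − (-1.6214) = 6.71.

M = 6.71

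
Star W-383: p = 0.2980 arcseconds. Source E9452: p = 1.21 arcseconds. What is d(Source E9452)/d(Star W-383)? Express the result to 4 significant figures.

Since d = 1/p, d_B/d_A = p_A/p_B.
= 0.2980 / 1.21 = 0.24628.

0.2463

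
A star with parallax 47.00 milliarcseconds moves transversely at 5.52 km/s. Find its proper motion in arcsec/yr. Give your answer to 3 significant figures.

0.0547 arcsec/yr

d = 1/p = 1/0.04700″ = 21.277 pc.
μ = v_t / (4.74 d) = 5.52 / (4.74 × 21.277) = 5.52 / 100.85 = 0.054735 ″/yr.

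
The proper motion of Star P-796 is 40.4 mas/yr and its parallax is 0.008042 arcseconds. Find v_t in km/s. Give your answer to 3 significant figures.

d = 1/p = 1/0.008042″ = 124.35 pc.
μ = 40.4 mas/yr = 0.0404 ″/yr.
v_t = 4.74 × μ × d = 4.74 × 0.0404 × 124.35 = 23.813 km/s.

23.8 km/s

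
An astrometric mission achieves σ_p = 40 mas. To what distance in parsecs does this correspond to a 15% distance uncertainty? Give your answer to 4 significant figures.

σ_d/d = σ_p/p, so the condition is σ_p/p ≤ 0.15, i.e. p ≥ σ_p/0.15.
p_min = 40/0.15 = 266.67 mas = 0.26667 arcsec.
d_max = 1/p_min = 1/0.26667 = 3.75 pc.

3.750 pc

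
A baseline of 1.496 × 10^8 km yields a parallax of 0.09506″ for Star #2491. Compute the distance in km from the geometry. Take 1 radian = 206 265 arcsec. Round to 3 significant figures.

θ = 0.09506″ = 0.09506/206265 = 4.6086 × 10^-7 rad.
d = B/θ = (1.496 × 10^8) / (4.6086 × 10^-7) = 3.2461 × 10^14 km.

3.25 × 10^14 km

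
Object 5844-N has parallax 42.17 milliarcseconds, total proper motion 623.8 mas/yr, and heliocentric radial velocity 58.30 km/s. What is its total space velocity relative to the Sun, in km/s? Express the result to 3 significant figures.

91.2 km/s

d = 1/p = 1/0.04217″ = 23.714 pc.
μ = 623.8 mas/yr = 0.6238 ″/yr.
v_t = 4.740 μ d = 4.740 × 0.6238 × 23.714 = 70.118 km/s.
v = √(v_r² + v_t²) = √(58.30² + 70.118²) = √8315.42 = 91.189 km/s.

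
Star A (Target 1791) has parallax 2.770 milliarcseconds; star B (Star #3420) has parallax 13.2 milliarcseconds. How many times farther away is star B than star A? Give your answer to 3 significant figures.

0.210

Since d = 1/p, d_B/d_A = p_A/p_B.
= 2.770 / 13.2 = 0.20985.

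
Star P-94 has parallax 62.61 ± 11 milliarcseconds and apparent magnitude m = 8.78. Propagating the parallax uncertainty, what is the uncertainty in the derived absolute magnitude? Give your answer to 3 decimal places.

σ_M = 0.382 mag

M = m − 5 log₁₀ d + 5 = m + 5 log₁₀ p + 5, so ∂M/∂p = 5/(p ln 10).
σ_M = (5/ln 10) · (σ_p/p) = 2.1715 × 11/62.61 = 2.1715 × 0.17569 = 0.38151.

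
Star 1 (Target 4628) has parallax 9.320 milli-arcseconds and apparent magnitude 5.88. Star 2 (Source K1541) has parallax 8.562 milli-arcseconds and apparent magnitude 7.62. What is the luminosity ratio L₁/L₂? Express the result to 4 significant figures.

d₁ = 1/p₁ = 1/0.009320″ = 107.3 pc; d₂ = 1/p₂ = 1/0.008562″ = 116.8 pc.
M₁ = m₁ − 5 log₁₀ d₁ + 5 = 5.88 − 10.1530 + 5 = 0.7270.
M₂ = 7.62 − 10.3372 + 5 = 2.2828.
L₁/L₂ = 10^(0.4(M₂ − M₁)) = 10^(0.4 × 1.5558) = 10^0.62232 = 4.191.

L₁/L₂ = 4.191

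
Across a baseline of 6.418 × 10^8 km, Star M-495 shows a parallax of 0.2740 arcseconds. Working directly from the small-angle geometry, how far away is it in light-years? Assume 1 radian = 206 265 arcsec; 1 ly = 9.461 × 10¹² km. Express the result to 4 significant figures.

θ = 0.2740″ = 0.2740/206265 = 1.3284 × 10^-6 rad.
d = B/θ = (6.418 × 10^8) / (1.3284 × 10^-6) = 4.8314 × 10^14 km = (4.8314 × 10^14) / (9.461 × 10^12) ly = 51.066 ly.

51.07 ly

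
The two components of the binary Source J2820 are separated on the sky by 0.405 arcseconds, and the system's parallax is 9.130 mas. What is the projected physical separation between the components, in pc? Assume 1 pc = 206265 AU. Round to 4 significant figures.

d = 1/p = 1/0.009130″ = 109.53 pc.
At distance d (pc), an angle of θ arcsec spans θ·d AU: s = 0.405 × 109.53 = 44.36 AU.
= 44.36 / 206265 = 0.00021506 pc.

0.0002151 pc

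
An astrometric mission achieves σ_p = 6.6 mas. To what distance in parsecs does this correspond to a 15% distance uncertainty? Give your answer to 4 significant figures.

22.73 pc

σ_d/d = σ_p/p, so the condition is σ_p/p ≤ 0.15, i.e. p ≥ σ_p/0.15.
p_min = 6.6/0.15 = 44 mas = 0.044 arcsec.
d_max = 1/p_min = 1/0.044 = 22.727 pc.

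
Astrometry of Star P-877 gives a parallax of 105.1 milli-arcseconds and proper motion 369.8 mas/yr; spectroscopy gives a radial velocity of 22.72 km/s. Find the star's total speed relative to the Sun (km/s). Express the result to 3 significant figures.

d = 1/p = 1/0.1051″ = 9.5147 pc.
μ = 369.8 mas/yr = 0.3698 ″/yr.
v_t = 4.740 μ d = 4.740 × 0.3698 × 9.5147 = 16.678 km/s.
v = √(v_r² + v_t²) = √(22.72² + 16.678²) = √794.354 = 28.184 km/s.

28.2 km/s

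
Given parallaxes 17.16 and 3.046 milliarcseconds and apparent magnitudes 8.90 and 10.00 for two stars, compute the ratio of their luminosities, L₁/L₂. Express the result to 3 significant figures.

L₁/L₂ = 0.0868

d₁ = 1/p₁ = 1/0.01716″ = 58.275 pc; d₂ = 1/p₂ = 1/0.003046″ = 328.3 pc.
M₁ = m₁ − 5 log₁₀ d₁ + 5 = 8.90 − 8.8274 + 5 = 5.0726.
M₂ = 10.00 − 12.5814 + 5 = 2.4186.
L₁/L₂ = 10^(0.4(M₂ − M₁)) = 10^(0.4 × (-2.6540)) = 10^(-1.06160) = 0.086776.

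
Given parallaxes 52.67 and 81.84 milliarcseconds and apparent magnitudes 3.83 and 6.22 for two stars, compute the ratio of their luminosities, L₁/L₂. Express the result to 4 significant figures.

L₁/L₂ = 21.82

d₁ = 1/p₁ = 1/0.05267″ = 18.986 pc; d₂ = 1/p₂ = 1/0.08184″ = 12.219 pc.
M₁ = m₁ − 5 log₁₀ d₁ + 5 = 3.83 − 6.3922 + 5 = 2.4378.
M₂ = 6.22 − 5.4352 + 5 = 5.7848.
L₁/L₂ = 10^(0.4(M₂ − M₁)) = 10^(0.4 × 3.3470) = 10^1.33880 = 21.817.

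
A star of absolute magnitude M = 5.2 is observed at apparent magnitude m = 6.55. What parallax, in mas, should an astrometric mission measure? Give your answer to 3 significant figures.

m − M = 6.55 − 5.2 = 1.35.
d = 10^((m−M)/5 + 1) = 10^1.270 = 18.621 pc.
p = 1/d = 1/18.621 = 0.053703 arcsec = 53.703 mas.

53.7 mas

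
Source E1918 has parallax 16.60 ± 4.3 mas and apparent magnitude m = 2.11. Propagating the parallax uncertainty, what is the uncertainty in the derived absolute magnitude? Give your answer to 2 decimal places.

M = m − 5 log₁₀ d + 5 = m + 5 log₁₀ p + 5, so ∂M/∂p = 5/(p ln 10).
σ_M = (5/ln 10) · (σ_p/p) = 2.1715 × 4.3/16.60 = 2.1715 × 0.25904 = 0.56251.

σ_M = 0.56 mag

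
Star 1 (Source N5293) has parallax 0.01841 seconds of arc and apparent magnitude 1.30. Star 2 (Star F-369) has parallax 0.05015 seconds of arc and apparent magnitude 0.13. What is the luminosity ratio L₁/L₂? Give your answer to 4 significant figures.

L₁/L₂ = 2.526

d₁ = 1/p₁ = 1/0.01841″ = 54.318 pc; d₂ = 1/p₂ = 1/0.05015″ = 19.94 pc.
M₁ = m₁ − 5 log₁₀ d₁ + 5 = 1.30 − 8.6747 + 5 = -2.3747.
M₂ = 0.13 − 6.4986 + 5 = -1.3686.
L₁/L₂ = 10^(0.4(M₂ − M₁)) = 10^(0.4 × 1.0061) = 10^0.40244 = 2.526.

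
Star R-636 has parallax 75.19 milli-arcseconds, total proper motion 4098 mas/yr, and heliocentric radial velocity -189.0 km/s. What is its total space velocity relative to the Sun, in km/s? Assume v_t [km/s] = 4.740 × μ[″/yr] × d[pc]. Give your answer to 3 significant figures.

d = 1/p = 1/0.07519″ = 13.3 pc.
μ = 4098 mas/yr = 4.098 ″/yr.
v_t = 4.740 μ d = 4.740 × 4.098 × 13.3 = 258.35 km/s.
v = √(v_r² + v_t²) = √((-189.0)² + 258.35²) = √102466 = 320.1 km/s.

320 km/s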